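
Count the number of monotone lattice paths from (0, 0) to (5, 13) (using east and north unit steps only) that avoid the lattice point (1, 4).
Number of paths = 4993

Total paths from (0, 0) to (5, 13): C(18, 5) = 8568. Paths through (1, 4): (paths (0, 0) → (1, 4)) × (paths (1, 4) → (5, 13)) = C(5, 1) · C(13, 4) = 5 · 715 = 3575. Avoidance count = 8568 − 3575 = 4993.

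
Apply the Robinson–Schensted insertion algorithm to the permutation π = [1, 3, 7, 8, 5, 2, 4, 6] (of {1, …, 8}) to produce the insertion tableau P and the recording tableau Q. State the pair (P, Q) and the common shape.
P = [1, 2, 4, 6] / [3, 5, 8] / [7];  Q = [1, 2, 3, 4] / [5, 7, 8] / [6];  common shape = (4, 3, 1)

Row-insert the values π_1, π_2, … into P one at a time, bumping the leftmost entry strictly greater than the inserted value down to the next row. The recording tableau Q records, in position (i, j), the step at which that cell was added to P.
  Insert 1 (step 1): P = [1];  Q = [1]
  Insert 3 (step 2): P = [1, 3];  Q = [1, 2]
  Insert 7 (step 3): P = [1, 3, 7];  Q = [1, 2, 3]
  Insert 8 (step 4): P = [1, 3, 7, 8];  Q = [1, 2, 3, 4]
  Insert 5 (step 5): P = [1, 3, 5, 8] / [7];  Q = [1, 2, 3, 4] / [5]
  Insert 2 (step 6): P = [1, 2, 5, 8] / [3] / [7];  Q = [1, 2, 3, 4] / [5] / [6]
  Insert 4 (step 7): P = [1, 2, 4, 8] / [3, 5] / [7];  Q = [1, 2, 3, 4] / [5, 7] / [6]
  Insert 6 (step 8): P = [1, 2, 4, 6] / [3, 5, 8] / [7];  Q = [1, 2, 3, 4] / [5, 7, 8] / [6]
Final shape: (4, 3, 1).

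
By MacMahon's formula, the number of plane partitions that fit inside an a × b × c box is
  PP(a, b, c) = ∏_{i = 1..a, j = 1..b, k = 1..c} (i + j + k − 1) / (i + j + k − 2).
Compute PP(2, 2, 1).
PP(2, 2, 1) = 6

Evaluate the triple product over i = 1..2, j = 1..2, k = 1..1. The factors are (2/1) · (3/2) · (3/2) · (4/3). The numerators and denominators telescope so the product is an integer; carrying out the multiplication exactly gives PP(2, 2, 1) = 6.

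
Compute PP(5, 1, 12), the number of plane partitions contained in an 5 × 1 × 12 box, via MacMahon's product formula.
PP(5, 1, 12) = 6188

Evaluate the triple product over i = 1..5, j = 1..1, k = 1..12. The factors are (2/1) · (3/2) · (4/3) · (5/4) · (6/5) · (7/6) · (8/7) · (9/8) · … (60 factors total). The numerators and denominators telescope so the product is an integer; carrying out the multiplication exactly gives PP(5, 1, 12) = 6188.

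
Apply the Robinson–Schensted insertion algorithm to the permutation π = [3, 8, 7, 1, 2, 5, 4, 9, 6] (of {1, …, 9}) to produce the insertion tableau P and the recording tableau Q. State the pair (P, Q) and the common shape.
P = [1, 2, 4, 6] / [3, 5, 9] / [7] / [8];  Q = [1, 2, 6, 8] / [3, 5, 9] / [4] / [7];  common shape = (4, 3, 1, 1)

Row-insert the values π_1, π_2, … into P one at a time, bumping the leftmost entry strictly greater than the inserted value down to the next row. The recording tableau Q records, in position (i, j), the step at which that cell was added to P.
  Insert 3 (step 1): P = [3];  Q = [1]
  Insert 8 (step 2): P = [3, 8];  Q = [1, 2]
  Insert 7 (step 3): P = [3, 7] / [8];  Q = [1, 2] / [3]
  Insert 1 (step 4): P = [1, 7] / [3] / [8];  Q = [1, 2] / [3] / [4]
  Insert 2 (step 5): P = [1, 2] / [3, 7] / [8];  Q = [1, 2] / [3, 5] / [4]
  Insert 5 (step 6): P = [1, 2, 5] / [3, 7] / [8];  Q = [1, 2, 6] / [3, 5] / [4]
  Insert 4 (step 7): P = [1, 2, 4] / [3, 5] / [7] / [8];  Q = [1, 2, 6] / [3, 5] / [4] / [7]
  Insert 9 (step 8): P = [1, 2, 4, 9] / [3, 5] / [7] / [8];  Q = [1, 2, 6, 8] / [3, 5] / [4] / [7]
  Insert 6 (step 9): P = [1, 2, 4, 6] / [3, 5, 9] / [7] / [8];  Q = [1, 2, 6, 8] / [3, 5, 9] / [4] / [7]
Final shape: (4, 3, 1, 1).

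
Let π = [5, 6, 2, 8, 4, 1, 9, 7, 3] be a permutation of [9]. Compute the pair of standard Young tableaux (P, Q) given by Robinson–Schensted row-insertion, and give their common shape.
P = [1, 3, 7, 9] / [2, 4, 8] / [5, 6];  Q = [1, 2, 4, 7] / [3, 5, 8] / [6, 9];  common shape = (4, 3, 2)

Row-insert the values π_1, π_2, … into P one at a time, bumping the leftmost entry strictly greater than the inserted value down to the next row. The recording tableau Q records, in position (i, j), the step at which that cell was added to P.
  Insert 5 (step 1): P = [5];  Q = [1]
  Insert 6 (step 2): P = [5, 6];  Q = [1, 2]
  Insert 2 (step 3): P = [2, 6] / [5];  Q = [1, 2] / [3]
  Insert 8 (step 4): P = [2, 6, 8] / [5];  Q = [1, 2, 4] / [3]
  Insert 4 (step 5): P = [2, 4, 8] / [5, 6];  Q = [1, 2, 4] / [3, 5]
  Insert 1 (step 6): P = [1, 4, 8] / [2, 6] / [5];  Q = [1, 2, 4] / [3, 5] / [6]
  Insert 9 (step 7): P = [1, 4, 8, 9] / [2, 6] / [5];  Q = [1, 2, 4, 7] / [3, 5] / [6]
  Insert 7 (step 8): P = [1, 4, 7, 9] / [2, 6, 8] / [5];  Q = [1, 2, 4, 7] / [3, 5, 8] / [6]
  Insert 3 (step 9): P = [1, 3, 7, 9] / [2, 4, 8] / [5, 6];  Q = [1, 2, 4, 7] / [3, 5, 8] / [6, 9]
Final shape: (4, 3, 2).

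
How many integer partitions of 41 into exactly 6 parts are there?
p(41, 6 parts) = 2172

Partitions of n into exactly k parts are in bijection with partitions of n − k into at most k parts (subtract 1 from each part). So p(41, exactly 6) = p(35, parts ≤ 6). Computing via the recurrence p(m, j) = p(m, j−1) + p(m−j, j) gives 2172.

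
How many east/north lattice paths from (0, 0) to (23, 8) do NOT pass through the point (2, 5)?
Number of paths = 7846221

Total paths from (0, 0) to (23, 8): C(31, 23) = 7888725. Paths through (2, 5): (paths (0, 0) → (2, 5)) × (paths (2, 5) → (23, 8)) = C(7, 2) · C(24, 21) = 21 · 2024 = 42504. Avoidance count = 7888725 − 42504 = 7846221.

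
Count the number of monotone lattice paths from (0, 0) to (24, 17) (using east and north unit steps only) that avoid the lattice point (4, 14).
Number of paths = 151579061190

Total paths from (0, 0) to (24, 17): C(41, 24) = 151584480450. Paths through (4, 14): (paths (0, 0) → (4, 14)) × (paths (4, 14) → (24, 17)) = C(18, 4) · C(23, 20) = 3060 · 1771 = 5419260. Avoidance count = 151584480450 − 5419260 = 151579061190.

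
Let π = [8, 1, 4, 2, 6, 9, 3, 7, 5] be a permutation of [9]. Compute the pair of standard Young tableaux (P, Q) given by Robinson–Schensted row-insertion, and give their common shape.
P = [1, 2, 3, 5] / [4, 6, 7] / [8, 9];  Q = [1, 3, 5, 6] / [2, 7, 8] / [4, 9];  common shape = (4, 3, 2)

Row-insert the values π_1, π_2, … into P one at a time, bumping the leftmost entry strictly greater than the inserted value down to the next row. The recording tableau Q records, in position (i, j), the step at which that cell was added to P.
  Insert 8 (step 1): P = [8];  Q = [1]
  Insert 1 (step 2): P = [1] / [8];  Q = [1] / [2]
  Insert 4 (step 3): P = [1, 4] / [8];  Q = [1, 3] / [2]
  Insert 2 (step 4): P = [1, 2] / [4] / [8];  Q = [1, 3] / [2] / [4]
  Insert 6 (step 5): P = [1, 2, 6] / [4] / [8];  Q = [1, 3, 5] / [2] / [4]
  Insert 9 (step 6): P = [1, 2, 6, 9] / [4] / [8];  Q = [1, 3, 5, 6] / [2] / [4]
  Insert 3 (step 7): P = [1, 2, 3, 9] / [4, 6] / [8];  Q = [1, 3, 5, 6] / [2, 7] / [4]
  Insert 7 (step 8): P = [1, 2, 3, 7] / [4, 6, 9] / [8];  Q = [1, 3, 5, 6] / [2, 7, 8] / [4]
  Insert 5 (step 9): P = [1, 2, 3, 5] / [4, 6, 7] / [8, 9];  Q = [1, 3, 5, 6] / [2, 7, 8] / [4, 9]
Final shape: (4, 3, 2).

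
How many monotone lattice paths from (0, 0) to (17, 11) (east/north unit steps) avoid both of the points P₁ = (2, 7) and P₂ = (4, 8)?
Number of paths = 21117924

Inclusion–exclusion. Total paths: C(28, 17) = 21474180. Through P₁: C(9, 2)·C(19, 15) = 139536. Through P₂: C(12, 4)·C(16, 13) = 277200. Since P₁ is strictly southwest of P₂, a monotone path through both must visit P₁ then P₂; paths through both = C(9, 2)·C(3, 2)·C(16, 13) = 60480. Avoid both = 21474180 − 139536 − 277200 + 60480 = 21117924.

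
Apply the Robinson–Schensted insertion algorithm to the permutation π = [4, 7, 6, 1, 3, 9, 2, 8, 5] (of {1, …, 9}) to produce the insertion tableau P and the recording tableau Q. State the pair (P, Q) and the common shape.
P = [1, 2, 5] / [3, 6, 8] / [4, 9] / [7];  Q = [1, 2, 6] / [3, 5, 8] / [4, 9] / [7];  common shape = (3, 3, 2, 1)

Row-insert the values π_1, π_2, … into P one at a time, bumping the leftmost entry strictly greater than the inserted value down to the next row. The recording tableau Q records, in position (i, j), the step at which that cell was added to P.
  Insert 4 (step 1): P = [4];  Q = [1]
  Insert 7 (step 2): P = [4, 7];  Q = [1, 2]
  Insert 6 (step 3): P = [4, 6] / [7];  Q = [1, 2] / [3]
  Insert 1 (step 4): P = [1, 6] / [4] / [7];  Q = [1, 2] / [3] / [4]
  Insert 3 (step 5): P = [1, 3] / [4, 6] / [7];  Q = [1, 2] / [3, 5] / [4]
  Insert 9 (step 6): P = [1, 3, 9] / [4, 6] / [7];  Q = [1, 2, 6] / [3, 5] / [4]
  Insert 2 (step 7): P = [1, 2, 9] / [3, 6] / [4] / [7];  Q = [1, 2, 6] / [3, 5] / [4] / [7]
  Insert 8 (step 8): P = [1, 2, 8] / [3, 6, 9] / [4] / [7];  Q = [1, 2, 6] / [3, 5, 8] / [4] / [7]
  Insert 5 (step 9): P = [1, 2, 5] / [3, 6, 8] / [4, 9] / [7];  Q = [1, 2, 6] / [3, 5, 8] / [4, 9] / [7]
Final shape: (3, 3, 2, 1).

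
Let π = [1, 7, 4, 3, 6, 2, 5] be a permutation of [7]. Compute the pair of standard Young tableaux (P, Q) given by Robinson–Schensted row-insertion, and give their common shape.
P = [1, 2, 5] / [3, 6] / [4] / [7];  Q = [1, 2, 5] / [3, 7] / [4] / [6];  common shape = (3, 2, 1, 1)

Row-insert the values π_1, π_2, … into P one at a time, bumping the leftmost entry strictly greater than the inserted value down to the next row. The recording tableau Q records, in position (i, j), the step at which that cell was added to P.
  Insert 1 (step 1): P = [1];  Q = [1]
  Insert 7 (step 2): P = [1, 7];  Q = [1, 2]
  Insert 4 (step 3): P = [1, 4] / [7];  Q = [1, 2] / [3]
  Insert 3 (step 4): P = [1, 3] / [4] / [7];  Q = [1, 2] / [3] / [4]
  Insert 6 (step 5): P = [1, 3, 6] / [4] / [7];  Q = [1, 2, 5] / [3] / [4]
  Insert 2 (step 6): P = [1, 2, 6] / [3] / [4] / [7];  Q = [1, 2, 5] / [3] / [4] / [6]
  Insert 5 (step 7): P = [1, 2, 5] / [3, 6] / [4] / [7];  Q = [1, 2, 5] / [3, 7] / [4] / [6]
Final shape: (3, 2, 1, 1).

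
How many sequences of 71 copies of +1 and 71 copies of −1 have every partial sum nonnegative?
C_71 = 5175569924646105559418940193995065716350

These ballot sequences are counted by the Catalan number C_n = (1/(n + 1)) · C(2n, n). For n = 71: C_71 = (1/72) · C(142, 71) = 372641034574519600278163693967644731577200/72 = 5175569924646105559418940193995065716350.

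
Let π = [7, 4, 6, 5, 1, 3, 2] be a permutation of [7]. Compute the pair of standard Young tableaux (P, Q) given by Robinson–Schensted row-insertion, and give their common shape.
P = [1, 2] / [3, 5] / [4] / [6] / [7];  Q = [1, 3] / [2, 6] / [4] / [5] / [7];  common shape = (2, 2, 1, 1, 1)

Row-insert the values π_1, π_2, … into P one at a time, bumping the leftmost entry strictly greater than the inserted value down to the next row. The recording tableau Q records, in position (i, j), the step at which that cell was added to P.
  Insert 7 (step 1): P = [7];  Q = [1]
  Insert 4 (step 2): P = [4] / [7];  Q = [1] / [2]
  Insert 6 (step 3): P = [4, 6] / [7];  Q = [1, 3] / [2]
  Insert 5 (step 4): P = [4, 5] / [6] / [7];  Q = [1, 3] / [2] / [4]
  Insert 1 (step 5): P = [1, 5] / [4] / [6] / [7];  Q = [1, 3] / [2] / [4] / [5]
  Insert 3 (step 6): P = [1, 3] / [4, 5] / [6] / [7];  Q = [1, 3] / [2, 6] / [4] / [5]
  Insert 2 (step 7): P = [1, 2] / [3, 5] / [4] / [6] / [7];  Q = [1, 3] / [2, 6] / [4] / [5] / [7]
Final shape: (2, 2, 1, 1, 1).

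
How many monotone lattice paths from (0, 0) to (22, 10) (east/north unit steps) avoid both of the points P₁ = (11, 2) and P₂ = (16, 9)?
Number of paths = 44748451

Inclusion–exclusion. Total paths: C(32, 22) = 64512240. Through P₁: C(13, 11)·C(19, 11) = 5895396. Through P₂: C(25, 16)·C(7, 6) = 14300825. Since P₁ is strictly southwest of P₂, a monotone path through both must visit P₁ then P₂; paths through both = C(13, 11)·C(12, 5)·C(7, 6) = 432432. Avoid both = 64512240 − 5895396 − 14300825 + 432432 = 44748451.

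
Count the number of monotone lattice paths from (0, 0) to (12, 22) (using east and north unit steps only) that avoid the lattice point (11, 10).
Number of paths = 543768732

Total paths from (0, 0) to (12, 22): C(34, 12) = 548354040. Paths through (11, 10): (paths (0, 0) → (11, 10)) × (paths (11, 10) → (12, 22)) = C(21, 11) · C(13, 1) = 352716 · 13 = 4585308. Avoidance count = 548354040 − 4585308 = 543768732.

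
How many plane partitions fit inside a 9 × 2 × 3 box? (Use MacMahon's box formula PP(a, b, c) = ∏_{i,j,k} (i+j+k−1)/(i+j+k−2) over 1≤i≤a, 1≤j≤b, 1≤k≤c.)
PP(9, 2, 3) = 15730

Evaluate the triple product over i = 1..9, j = 1..2, k = 1..3. The factors are (2/1) · (3/2) · (4/3) · (3/2) · (4/3) · (5/4) · (3/2) · (4/3) · … (54 factors total). The numerators and denominators telescope so the product is an integer; carrying out the multiplication exactly gives PP(9, 2, 3) = 15730.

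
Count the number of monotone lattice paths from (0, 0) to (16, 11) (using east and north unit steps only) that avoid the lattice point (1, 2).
Number of paths = 9115383

Total paths from (0, 0) to (16, 11): C(27, 16) = 13037895. Paths through (1, 2): (paths (0, 0) → (1, 2)) × (paths (1, 2) → (16, 11)) = C(3, 1) · C(24, 15) = 3 · 1307504 = 3922512. Avoidance count = 13037895 − 3922512 = 9115383.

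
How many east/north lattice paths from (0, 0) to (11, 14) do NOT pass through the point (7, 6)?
Number of paths = 3607980

Total paths from (0, 0) to (11, 14): C(25, 11) = 4457400. Paths through (7, 6): (paths (0, 0) → (7, 6)) × (paths (7, 6) → (11, 14)) = C(13, 7) · C(12, 4) = 1716 · 495 = 849420. Avoidance count = 4457400 − 849420 = 3607980.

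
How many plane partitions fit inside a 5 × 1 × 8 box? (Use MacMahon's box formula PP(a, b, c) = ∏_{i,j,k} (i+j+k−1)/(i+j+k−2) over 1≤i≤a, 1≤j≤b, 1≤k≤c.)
PP(5, 1, 8) = 1287

Evaluate the triple product over i = 1..5, j = 1..1, k = 1..8. The factors are (2/1) · (3/2) · (4/3) · (5/4) · (6/5) · (7/6) · (8/7) · (9/8) · … (40 factors total). The numerators and denominators telescope so the product is an integer; carrying out the multiplication exactly gives PP(5, 1, 8) = 1287.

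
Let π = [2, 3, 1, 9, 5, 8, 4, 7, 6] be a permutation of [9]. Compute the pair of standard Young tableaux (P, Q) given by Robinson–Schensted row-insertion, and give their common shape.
P = [1, 3, 4, 6] / [2, 5, 7] / [8] / [9];  Q = [1, 2, 4, 6] / [3, 5, 8] / [7] / [9];  common shape = (4, 3, 1, 1)

Row-insert the values π_1, π_2, … into P one at a time, bumping the leftmost entry strictly greater than the inserted value down to the next row. The recording tableau Q records, in position (i, j), the step at which that cell was added to P.
  Insert 2 (step 1): P = [2];  Q = [1]
  Insert 3 (step 2): P = [2, 3];  Q = [1, 2]
  Insert 1 (step 3): P = [1, 3] / [2];  Q = [1, 2] / [3]
  Insert 9 (step 4): P = [1, 3, 9] / [2];  Q = [1, 2, 4] / [3]
  Insert 5 (step 5): P = [1, 3, 5] / [2, 9];  Q = [1, 2, 4] / [3, 5]
  Insert 8 (step 6): P = [1, 3, 5, 8] / [2, 9];  Q = [1, 2, 4, 6] / [3, 5]
  Insert 4 (step 7): P = [1, 3, 4, 8] / [2, 5] / [9];  Q = [1, 2, 4, 6] / [3, 5] / [7]
  Insert 7 (step 8): P = [1, 3, 4, 7] / [2, 5, 8] / [9];  Q = [1, 2, 4, 6] / [3, 5, 8] / [7]
  Insert 6 (step 9): P = [1, 3, 4, 6] / [2, 5, 7] / [8] / [9];  Q = [1, 2, 4, 6] / [3, 5, 8] / [7] / [9]
Final shape: (4, 3, 1, 1).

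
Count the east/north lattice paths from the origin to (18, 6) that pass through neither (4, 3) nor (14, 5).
Number of paths = 64206

Inclusion–exclusion. Total paths: C(24, 18) = 134596. Through P₁: C(7, 4)·C(17, 14) = 23800. Through P₂: C(19, 14)·C(5, 4) = 58140. Since P₁ is strictly southwest of P₂, a monotone path through both must visit P₁ then P₂; paths through both = C(7, 4)·C(12, 10)·C(5, 4) = 11550. Avoid both = 134596 − 23800 − 58140 + 11550 = 64206.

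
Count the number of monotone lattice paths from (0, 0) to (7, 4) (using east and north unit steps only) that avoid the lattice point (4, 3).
Number of paths = 190

Total paths from (0, 0) to (7, 4): C(11, 7) = 330. Paths through (4, 3): (paths (0, 0) → (4, 3)) × (paths (4, 3) → (7, 4)) = C(7, 4) · C(4, 3) = 35 · 4 = 140. Avoidance count = 330 − 140 = 190.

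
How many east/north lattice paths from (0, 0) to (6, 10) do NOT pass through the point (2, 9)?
Number of paths = 7733

Total paths from (0, 0) to (6, 10): C(16, 6) = 8008. Paths through (2, 9): (paths (0, 0) → (2, 9)) × (paths (2, 9) → (6, 10)) = C(11, 2) · C(5, 4) = 55 · 5 = 275. Avoidance count = 8008 − 275 = 7733.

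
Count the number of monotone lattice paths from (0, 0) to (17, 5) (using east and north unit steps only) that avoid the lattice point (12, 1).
Number of paths = 24696

Total paths from (0, 0) to (17, 5): C(22, 17) = 26334. Paths through (12, 1): (paths (0, 0) → (12, 1)) × (paths (12, 1) → (17, 5)) = C(13, 12) · C(9, 5) = 13 · 126 = 1638. Avoidance count = 26334 − 1638 = 24696.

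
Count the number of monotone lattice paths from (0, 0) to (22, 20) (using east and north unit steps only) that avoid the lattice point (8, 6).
Number of paths = 393321457620

Total paths from (0, 0) to (22, 20): C(42, 22) = 513791607420. Paths through (8, 6): (paths (0, 0) → (8, 6)) × (paths (8, 6) → (22, 20)) = C(14, 8) · C(28, 14) = 3003 · 40116600 = 120470149800. Avoidance count = 513791607420 − 120470149800 = 393321457620.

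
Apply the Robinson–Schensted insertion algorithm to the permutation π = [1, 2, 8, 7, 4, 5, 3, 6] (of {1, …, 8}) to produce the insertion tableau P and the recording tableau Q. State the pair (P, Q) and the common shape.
P = [1, 2, 3, 5, 6] / [4] / [7] / [8];  Q = [1, 2, 3, 6, 8] / [4] / [5] / [7];  common shape = (5, 1, 1, 1)

Row-insert the values π_1, π_2, … into P one at a time, bumping the leftmost entry strictly greater than the inserted value down to the next row. The recording tableau Q records, in position (i, j), the step at which that cell was added to P.
  Insert 1 (step 1): P = [1];  Q = [1]
  Insert 2 (step 2): P = [1, 2];  Q = [1, 2]
  Insert 8 (step 3): P = [1, 2, 8];  Q = [1, 2, 3]
  Insert 7 (step 4): P = [1, 2, 7] / [8];  Q = [1, 2, 3] / [4]
  Insert 4 (step 5): P = [1, 2, 4] / [7] / [8];  Q = [1, 2, 3] / [4] / [5]
  Insert 5 (step 6): P = [1, 2, 4, 5] / [7] / [8];  Q = [1, 2, 3, 6] / [4] / [5]
  Insert 3 (step 7): P = [1, 2, 3, 5] / [4] / [7] / [8];  Q = [1, 2, 3, 6] / [4] / [5] / [7]
  Insert 6 (step 8): P = [1, 2, 3, 5, 6] / [4] / [7] / [8];  Q = [1, 2, 3, 6, 8] / [4] / [5] / [7]
Final shape: (5, 1, 1, 1).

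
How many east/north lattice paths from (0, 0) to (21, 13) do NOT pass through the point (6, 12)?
Number of paths = 927686736

Total paths from (0, 0) to (21, 13): C(34, 21) = 927983760. Paths through (6, 12): (paths (0, 0) → (6, 12)) × (paths (6, 12) → (21, 13)) = C(18, 6) · C(16, 15) = 18564 · 16 = 297024. Avoidance count = 927983760 − 297024 = 927686736.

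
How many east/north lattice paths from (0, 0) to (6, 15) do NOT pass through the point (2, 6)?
Number of paths = 34244

Total paths from (0, 0) to (6, 15): C(21, 6) = 54264. Paths through (2, 6): (paths (0, 0) → (2, 6)) × (paths (2, 6) → (6, 15)) = C(8, 2) · C(13, 4) = 28 · 715 = 20020. Avoidance count = 54264 − 20020 = 34244.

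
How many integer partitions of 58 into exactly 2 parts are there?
p(58, 2 parts) = 29

Partitions of n into exactly k parts are in bijection with partitions of n − k into at most k parts (subtract 1 from each part). So p(58, exactly 2) = p(56, parts ≤ 2). Computing via the recurrence p(m, j) = p(m, j−1) + p(m−j, j) gives 29.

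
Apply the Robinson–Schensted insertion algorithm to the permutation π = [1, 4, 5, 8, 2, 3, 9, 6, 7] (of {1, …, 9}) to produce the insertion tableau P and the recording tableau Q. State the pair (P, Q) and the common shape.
P = [1, 2, 3, 6, 7] / [4, 5, 8, 9];  Q = [1, 2, 3, 4, 7] / [5, 6, 8, 9];  common shape = (5, 4)

Row-insert the values π_1, π_2, … into P one at a time, bumping the leftmost entry strictly greater than the inserted value down to the next row. The recording tableau Q records, in position (i, j), the step at which that cell was added to P.
  Insert 1 (step 1): P = [1];  Q = [1]
  Insert 4 (step 2): P = [1, 4];  Q = [1, 2]
  Insert 5 (step 3): P = [1, 4, 5];  Q = [1, 2, 3]
  Insert 8 (step 4): P = [1, 4, 5, 8];  Q = [1, 2, 3, 4]
  Insert 2 (step 5): P = [1, 2, 5, 8] / [4];  Q = [1, 2, 3, 4] / [5]
  Insert 3 (step 6): P = [1, 2, 3, 8] / [4, 5];  Q = [1, 2, 3, 4] / [5, 6]
  Insert 9 (step 7): P = [1, 2, 3, 8, 9] / [4, 5];  Q = [1, 2, 3, 4, 7] / [5, 6]
  Insert 6 (step 8): P = [1, 2, 3, 6, 9] / [4, 5, 8];  Q = [1, 2, 3, 4, 7] / [5, 6, 8]
  Insert 7 (step 9): P = [1, 2, 3, 6, 7] / [4, 5, 8, 9];  Q = [1, 2, 3, 4, 7] / [5, 6, 8, 9]
Final shape: (5, 4).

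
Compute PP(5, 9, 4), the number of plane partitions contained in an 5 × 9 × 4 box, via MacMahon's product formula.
PP(5, 9, 4) = 23029990984

Evaluate the triple product over i = 1..5, j = 1..9, k = 1..4. The factors are (2/1) · (3/2) · (4/3) · (5/4) · (3/2) · (4/3) · (5/4) · (6/5) · … (180 factors total). The numerators and denominators telescope so the product is an integer; carrying out the multiplication exactly gives PP(5, 9, 4) = 23029990984.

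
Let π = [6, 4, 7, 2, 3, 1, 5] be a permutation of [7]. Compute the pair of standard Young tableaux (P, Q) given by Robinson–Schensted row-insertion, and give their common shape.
P = [1, 3, 5] / [2, 7] / [4] / [6];  Q = [1, 3, 7] / [2, 5] / [4] / [6];  common shape = (3, 2, 1, 1)

Row-insert the values π_1, π_2, … into P one at a time, bumping the leftmost entry strictly greater than the inserted value down to the next row. The recording tableau Q records, in position (i, j), the step at which that cell was added to P.
  Insert 6 (step 1): P = [6];  Q = [1]
  Insert 4 (step 2): P = [4] / [6];  Q = [1] / [2]
  Insert 7 (step 3): P = [4, 7] / [6];  Q = [1, 3] / [2]
  Insert 2 (step 4): P = [2, 7] / [4] / [6];  Q = [1, 3] / [2] / [4]
  Insert 3 (step 5): P = [2, 3] / [4, 7] / [6];  Q = [1, 3] / [2, 5] / [4]
  Insert 1 (step 6): P = [1, 3] / [2, 7] / [4] / [6];  Q = [1, 3] / [2, 5] / [4] / [6]
  Insert 5 (step 7): P = [1, 3, 5] / [2, 7] / [4] / [6];  Q = [1, 3, 7] / [2, 5] / [4] / [6]
Final shape: (3, 2, 1, 1).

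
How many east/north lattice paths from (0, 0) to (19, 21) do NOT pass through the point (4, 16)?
Number of paths = 131207291520

Total paths from (0, 0) to (19, 21): C(40, 19) = 131282408400. Paths through (4, 16): (paths (0, 0) → (4, 16)) × (paths (4, 16) → (19, 21)) = C(20, 4) · C(20, 15) = 4845 · 15504 = 75116880. Avoidance count = 131282408400 − 75116880 = 131207291520.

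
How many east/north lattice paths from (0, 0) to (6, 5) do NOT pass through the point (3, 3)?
Number of paths = 262

Total paths from (0, 0) to (6, 5): C(11, 6) = 462. Paths through (3, 3): (paths (0, 0) → (3, 3)) × (paths (3, 3) → (6, 5)) = C(6, 3) · C(5, 3) = 20 · 10 = 200. Avoidance count = 462 − 200 = 262.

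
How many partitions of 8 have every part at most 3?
p(8, parts ≤ 3) = 10

Partitions of 8 with all parts ≤ 3: 3+3+2, 3+3+1+1, 3+2+2+1, 3+2+1+1+1, 3+1+1+1+1+1, 2+2+2+2, 2+2+2+1+1, 2+2+1+1+1+1, 2+1+1+1+1+1+1, 1+1+1+1+1+1+1+1. Count = 10.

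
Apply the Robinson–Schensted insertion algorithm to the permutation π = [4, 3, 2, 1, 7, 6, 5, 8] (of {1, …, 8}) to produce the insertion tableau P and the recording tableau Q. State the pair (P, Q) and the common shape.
P = [1, 5, 8] / [2, 6] / [3, 7] / [4];  Q = [1, 5, 8] / [2, 6] / [3, 7] / [4];  common shape = (3, 2, 2, 1)

Row-insert the values π_1, π_2, … into P one at a time, bumping the leftmost entry strictly greater than the inserted value down to the next row. The recording tableau Q records, in position (i, j), the step at which that cell was added to P.
  Insert 4 (step 1): P = [4];  Q = [1]
  Insert 3 (step 2): P = [3] / [4];  Q = [1] / [2]
  Insert 2 (step 3): P = [2] / [3] / [4];  Q = [1] / [2] / [3]
  Insert 1 (step 4): P = [1] / [2] / [3] / [4];  Q = [1] / [2] / [3] / [4]
  Insert 7 (step 5): P = [1, 7] / [2] / [3] / [4];  Q = [1, 5] / [2] / [3] / [4]
  Insert 6 (step 6): P = [1, 6] / [2, 7] / [3] / [4];  Q = [1, 5] / [2, 6] / [3] / [4]
  Insert 5 (step 7): P = [1, 5] / [2, 6] / [3, 7] / [4];  Q = [1, 5] / [2, 6] / [3, 7] / [4]
  Insert 8 (step 8): P = [1, 5, 8] / [2, 6] / [3, 7] / [4];  Q = [1, 5, 8] / [2, 6] / [3, 7] / [4]
Final shape: (3, 2, 2, 1).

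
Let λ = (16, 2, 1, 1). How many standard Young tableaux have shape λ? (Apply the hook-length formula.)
# SYT of shape (16, 2, 1, 1) = 11475

Hook-length formula: f^λ = n! / Π hook(c), product over all cells c of the Young diagram. For λ = (16, 2, 1, 1), n = 20 boxes. Hook lengths by row (left-to-right, top-to-bottom): [19, 16, 14, 13, 12, 11, 10, 9, 8, 7, 6, 5, 4, 3, 2, 1]; [4, 1]; [2]; [1]. Product of hooks = 212017604198400. So f^λ = 20! / 212017604198400 = 2432902008176640000 / 212017604198400 = 11475.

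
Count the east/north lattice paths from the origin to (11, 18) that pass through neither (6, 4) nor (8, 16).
Number of paths = 24991800

Inclusion–exclusion. Total paths: C(29, 11) = 34597290. Through P₁: C(10, 6)·C(19, 5) = 2441880. Through P₂: C(24, 8)·C(5, 3) = 7354710. Since P₁ is strictly southwest of P₂, a monotone path through both must visit P₁ then P₂; paths through both = C(10, 6)·C(14, 2)·C(5, 3) = 191100. Avoid both = 34597290 − 2441880 − 7354710 + 191100 = 24991800.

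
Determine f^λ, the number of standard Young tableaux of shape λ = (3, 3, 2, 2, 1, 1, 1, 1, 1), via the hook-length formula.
# SYT of shape (3, 3, 2, 2, 1, 1, 1, 1, 1) = 22113

Hook-length formula: f^λ = n! / Π hook(c), product over all cells c of the Young diagram. For λ = (3, 3, 2, 2, 1, 1, 1, 1, 1), n = 15 boxes. Hook lengths by row (left-to-right, top-to-bottom): [11, 5, 2]; [10, 4, 1]; [8, 2]; [7, 1]; [5]; [4]; [3]; [2]; [1]. Product of hooks = 59136000. So f^λ = 15! / 59136000 = 1307674368000 / 59136000 = 22113.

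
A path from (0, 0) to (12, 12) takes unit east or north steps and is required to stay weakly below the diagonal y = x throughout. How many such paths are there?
Number of paths = 208012

By the reflection principle (André's argument), the number of monotone paths to (12, 12) with n ≤ m that never go above y = x is C(24, 12) − C(24, 13) = 2704156 − 2496144 = 208012.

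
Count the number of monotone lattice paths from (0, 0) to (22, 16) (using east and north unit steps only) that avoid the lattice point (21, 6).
Number of paths = 22236718320

Total paths from (0, 0) to (22, 16): C(38, 22) = 22239974430. Paths through (21, 6): (paths (0, 0) → (21, 6)) × (paths (21, 6) → (22, 16)) = C(27, 21) · C(11, 1) = 296010 · 11 = 3256110. Avoidance count = 22239974430 − 3256110 = 22236718320.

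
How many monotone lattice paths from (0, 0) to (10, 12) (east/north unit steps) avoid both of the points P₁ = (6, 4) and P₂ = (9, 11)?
Number of paths = 257176

Inclusion–exclusion. Total paths: C(22, 10) = 646646. Through P₁: C(10, 6)·C(12, 4) = 103950. Through P₂: C(20, 9)·C(2, 1) = 335920. Since P₁ is strictly southwest of P₂, a monotone path through both must visit P₁ then P₂; paths through both = C(10, 6)·C(10, 3)·C(2, 1) = 50400. Avoid both = 646646 − 103950 − 335920 + 50400 = 257176.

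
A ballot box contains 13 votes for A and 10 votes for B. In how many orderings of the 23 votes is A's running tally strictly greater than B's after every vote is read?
Strict-lead orderings = 149226

Total orderings of the 23 votes with 13 for A: C(23, 13) = 1144066. By the Bertrand ballot formula (Cycle Lemma / reflection principle), the number of orderings in which A is strictly ahead of B throughout is (p − q)/(p + q) · C(p + q, p) = (13 − 10)/(13 + 10) · 1144066 = 149226.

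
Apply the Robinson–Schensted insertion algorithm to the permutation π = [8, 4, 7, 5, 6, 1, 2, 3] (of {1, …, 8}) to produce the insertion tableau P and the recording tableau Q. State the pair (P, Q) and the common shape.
P = [1, 2, 3] / [4, 5, 6] / [7] / [8];  Q = [1, 3, 5] / [2, 7, 8] / [4] / [6];  common shape = (3, 3, 1, 1)

Row-insert the values π_1, π_2, … into P one at a time, bumping the leftmost entry strictly greater than the inserted value down to the next row. The recording tableau Q records, in position (i, j), the step at which that cell was added to P.
  Insert 8 (step 1): P = [8];  Q = [1]
  Insert 4 (step 2): P = [4] / [8];  Q = [1] / [2]
  Insert 7 (step 3): P = [4, 7] / [8];  Q = [1, 3] / [2]
  Insert 5 (step 4): P = [4, 5] / [7] / [8];  Q = [1, 3] / [2] / [4]
  Insert 6 (step 5): P = [4, 5, 6] / [7] / [8];  Q = [1, 3, 5] / [2] / [4]
  Insert 1 (step 6): P = [1, 5, 6] / [4] / [7] / [8];  Q = [1, 3, 5] / [2] / [4] / [6]
  Insert 2 (step 7): P = [1, 2, 6] / [4, 5] / [7] / [8];  Q = [1, 3, 5] / [2, 7] / [4] / [6]
  Insert 3 (step 8): P = [1, 2, 3] / [4, 5, 6] / [7] / [8];  Q = [1, 3, 5] / [2, 7, 8] / [4] / [6]
Final shape: (3, 3, 1, 1).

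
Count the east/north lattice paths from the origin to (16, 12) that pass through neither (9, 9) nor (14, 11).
Number of paths = 14278215

Inclusion–exclusion. Total paths: C(28, 16) = 30421755. Through P₁: C(18, 9)·C(10, 7) = 5834400. Through P₂: C(25, 14)·C(3, 2) = 13372200. Since P₁ is strictly southwest of P₂, a monotone path through both must visit P₁ then P₂; paths through both = C(18, 9)·C(7, 5)·C(3, 2) = 3063060. Avoid both = 30421755 − 5834400 − 13372200 + 3063060 = 14278215.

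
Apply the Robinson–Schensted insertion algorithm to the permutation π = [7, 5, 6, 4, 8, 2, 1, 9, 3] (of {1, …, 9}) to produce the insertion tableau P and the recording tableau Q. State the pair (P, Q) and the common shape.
P = [1, 3, 8, 9] / [2, 6] / [4] / [5] / [7];  Q = [1, 3, 5, 8] / [2, 9] / [4] / [6] / [7];  common shape = (4, 2, 1, 1, 1)

Row-insert the values π_1, π_2, … into P one at a time, bumping the leftmost entry strictly greater than the inserted value down to the next row. The recording tableau Q records, in position (i, j), the step at which that cell was added to P.
  Insert 7 (step 1): P = [7];  Q = [1]
  Insert 5 (step 2): P = [5] / [7];  Q = [1] / [2]
  Insert 6 (step 3): P = [5, 6] / [7];  Q = [1, 3] / [2]
  Insert 4 (step 4): P = [4, 6] / [5] / [7];  Q = [1, 3] / [2] / [4]
  Insert 8 (step 5): P = [4, 6, 8] / [5] / [7];  Q = [1, 3, 5] / [2] / [4]
  Insert 2 (step 6): P = [2, 6, 8] / [4] / [5] / [7];  Q = [1, 3, 5] / [2] / [4] / [6]
  Insert 1 (step 7): P = [1, 6, 8] / [2] / [4] / [5] / [7];  Q = [1, 3, 5] / [2] / [4] / [6] / [7]
  Insert 9 (step 8): P = [1, 6, 8, 9] / [2] / [4] / [5] / [7];  Q = [1, 3, 5, 8] / [2] / [4] / [6] / [7]
  Insert 3 (step 9): P = [1, 3, 8, 9] / [2, 6] / [4] / [5] / [7];  Q = [1, 3, 5, 8] / [2, 9] / [4] / [6] / [7]
Final shape: (4, 2, 1, 1, 1).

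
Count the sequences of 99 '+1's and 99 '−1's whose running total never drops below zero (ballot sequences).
C_99 = 227508830794229349661819540395688853956041682601541047340

These ballot sequences are counted by the Catalan number C_n = (1/(n + 1)) · C(2n, n). For n = 99: C_99 = (1/100) · C(198, 99) = 22750883079422934966181954039568885395604168260154104734000/100 = 227508830794229349661819540395688853956041682601541047340.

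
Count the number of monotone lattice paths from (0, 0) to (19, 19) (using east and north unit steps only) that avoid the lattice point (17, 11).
Number of paths = 34378925700

Total paths from (0, 0) to (19, 19): C(38, 19) = 35345263800. Paths through (17, 11): (paths (0, 0) → (17, 11)) × (paths (17, 11) → (19, 19)) = C(28, 17) · C(10, 2) = 21474180 · 45 = 966338100. Avoidance count = 35345263800 − 966338100 = 34378925700.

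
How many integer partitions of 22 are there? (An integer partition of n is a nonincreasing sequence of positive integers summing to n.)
p(22) = 1002

Compute p(n) via the recurrence p(n, m) = p(n, m−1) + p(n−m, m), where p(n, m) counts partitions of n with all parts ≤ m and p(n) = p(n, n). The base cases are p(0, m) = 1 and p(n, 0) = 0 for n > 0. Filling the table yields p(22) = 1002. (Euler's pentagonal recurrence is an alternative.)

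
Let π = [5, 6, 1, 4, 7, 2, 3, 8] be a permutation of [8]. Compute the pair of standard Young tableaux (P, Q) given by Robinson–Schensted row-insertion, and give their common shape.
P = [1, 2, 3, 8] / [4, 6, 7] / [5];  Q = [1, 2, 5, 8] / [3, 4, 7] / [6];  common shape = (4, 3, 1)

Row-insert the values π_1, π_2, … into P one at a time, bumping the leftmost entry strictly greater than the inserted value down to the next row. The recording tableau Q records, in position (i, j), the step at which that cell was added to P.
  Insert 5 (step 1): P = [5];  Q = [1]
  Insert 6 (step 2): P = [5, 6];  Q = [1, 2]
  Insert 1 (step 3): P = [1, 6] / [5];  Q = [1, 2] / [3]
  Insert 4 (step 4): P = [1, 4] / [5, 6];  Q = [1, 2] / [3, 4]
  Insert 7 (step 5): P = [1, 4, 7] / [5, 6];  Q = [1, 2, 5] / [3, 4]
  Insert 2 (step 6): P = [1, 2, 7] / [4, 6] / [5];  Q = [1, 2, 5] / [3, 4] / [6]
  Insert 3 (step 7): P = [1, 2, 3] / [4, 6, 7] / [5];  Q = [1, 2, 5] / [3, 4, 7] / [6]
  Insert 8 (step 8): P = [1, 2, 3, 8] / [4, 6, 7] / [5];  Q = [1, 2, 5, 8] / [3, 4, 7] / [6]
Final shape: (4, 3, 1).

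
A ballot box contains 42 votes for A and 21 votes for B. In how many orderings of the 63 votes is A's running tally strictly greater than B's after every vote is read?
Strict-lead orderings = 9206478467454345

Total orderings of the 63 votes with 42 for A: C(63, 42) = 27619435402363035. By the Bertrand ballot formula (Cycle Lemma / reflection principle), the number of orderings in which A is strictly ahead of B throughout is (p − q)/(p + q) · C(p + q, p) = (42 − 21)/(42 + 21) · 27619435402363035 = 9206478467454345.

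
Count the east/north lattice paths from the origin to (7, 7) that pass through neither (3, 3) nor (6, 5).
Number of paths = 1246

Inclusion–exclusion. Total paths: C(14, 7) = 3432. Through P₁: C(6, 3)·C(8, 4) = 1400. Through P₂: C(11, 6)·C(3, 1) = 1386. Since P₁ is strictly southwest of P₂, a monotone path through both must visit P₁ then P₂; paths through both = C(6, 3)·C(5, 3)·C(3, 1) = 600. Avoid both = 3432 − 1400 − 1386 + 600 = 1246.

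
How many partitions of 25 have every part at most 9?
p(25, parts ≤ 9) = 1291

Use the recurrence p(n, m) = p(n, m−1) + p(n−m, m): either the largest part is < m (count p(n, m−1)) or the largest part is exactly m (remove one copy of m, count p(n−m, m)). With p(0, ·) = 1 this gives p(25, parts ≤ 9) = 1291. (By conjugating Young diagrams, this also counts partitions of 25 into at most 9 parts.)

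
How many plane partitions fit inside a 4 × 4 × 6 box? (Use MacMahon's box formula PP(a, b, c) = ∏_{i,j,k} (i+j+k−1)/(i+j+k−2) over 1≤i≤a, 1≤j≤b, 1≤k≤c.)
PP(4, 4, 6) = 9343620

Evaluate the triple product over i = 1..4, j = 1..4, k = 1..6. The factors are (2/1) · (3/2) · (4/3) · (5/4) · (6/5) · (7/6) · (3/2) · (4/3) · … (96 factors total). The numerators and denominators telescope so the product is an integer; carrying out the multiplication exactly gives PP(4, 4, 6) = 9343620.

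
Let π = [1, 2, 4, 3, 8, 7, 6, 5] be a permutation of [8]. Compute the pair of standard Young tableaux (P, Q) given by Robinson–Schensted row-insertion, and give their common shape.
P = [1, 2, 3, 5] / [4, 6] / [7] / [8];  Q = [1, 2, 3, 5] / [4, 6] / [7] / [8];  common shape = (4, 2, 1, 1)

Row-insert the values π_1, π_2, … into P one at a time, bumping the leftmost entry strictly greater than the inserted value down to the next row. The recording tableau Q records, in position (i, j), the step at which that cell was added to P.
  Insert 1 (step 1): P = [1];  Q = [1]
  Insert 2 (step 2): P = [1, 2];  Q = [1, 2]
  Insert 4 (step 3): P = [1, 2, 4];  Q = [1, 2, 3]
  Insert 3 (step 4): P = [1, 2, 3] / [4];  Q = [1, 2, 3] / [4]
  Insert 8 (step 5): P = [1, 2, 3, 8] / [4];  Q = [1, 2, 3, 5] / [4]
  Insert 7 (step 6): P = [1, 2, 3, 7] / [4, 8];  Q = [1, 2, 3, 5] / [4, 6]
  Insert 6 (step 7): P = [1, 2, 3, 6] / [4, 7] / [8];  Q = [1, 2, 3, 5] / [4, 6] / [7]
  Insert 5 (step 8): P = [1, 2, 3, 5] / [4, 6] / [7] / [8];  Q = [1, 2, 3, 5] / [4, 6] / [7] / [8]
Final shape: (4, 2, 1, 1).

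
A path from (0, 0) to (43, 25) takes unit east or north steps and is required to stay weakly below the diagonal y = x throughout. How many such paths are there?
Number of paths = 1142790127041529512

By the reflection principle (André's argument), the number of monotone paths to (43, 25) with n ≤ m that never go above y = x is C(68, 43) − C(68, 44) = 2646461346833015712 − 1503671219791486200 = 1142790127041529512.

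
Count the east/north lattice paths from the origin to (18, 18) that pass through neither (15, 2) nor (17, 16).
Number of paths = 5574643146

Inclusion–exclusion. Total paths: C(36, 18) = 9075135300. Through P₁: C(17, 15)·C(19, 3) = 131784. Through P₂: C(33, 17)·C(3, 1) = 3500409330. Since P₁ is strictly southwest of P₂, a monotone path through both must visit P₁ then P₂; paths through both = C(17, 15)·C(16, 2)·C(3, 1) = 48960. Avoid both = 9075135300 − 131784 − 3500409330 + 48960 = 5574643146.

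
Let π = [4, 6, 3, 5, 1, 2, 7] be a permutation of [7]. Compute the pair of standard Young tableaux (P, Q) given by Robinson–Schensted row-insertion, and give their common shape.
P = [1, 2, 7] / [3, 5] / [4, 6];  Q = [1, 2, 7] / [3, 4] / [5, 6];  common shape = (3, 2, 2)

Row-insert the values π_1, π_2, … into P one at a time, bumping the leftmost entry strictly greater than the inserted value down to the next row. The recording tableau Q records, in position (i, j), the step at which that cell was added to P.
  Insert 4 (step 1): P = [4];  Q = [1]
  Insert 6 (step 2): P = [4, 6];  Q = [1, 2]
  Insert 3 (step 3): P = [3, 6] / [4];  Q = [1, 2] / [3]
  Insert 5 (step 4): P = [3, 5] / [4, 6];  Q = [1, 2] / [3, 4]
  Insert 1 (step 5): P = [1, 5] / [3, 6] / [4];  Q = [1, 2] / [3, 4] / [5]
  Insert 2 (step 6): P = [1, 2] / [3, 5] / [4, 6];  Q = [1, 2] / [3, 4] / [5, 6]
  Insert 7 (step 7): P = [1, 2, 7] / [3, 5] / [4, 6];  Q = [1, 2, 7] / [3, 4] / [5, 6]
Final shape: (3, 2, 2).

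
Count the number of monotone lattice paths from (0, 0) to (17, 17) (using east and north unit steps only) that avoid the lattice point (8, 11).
Number of paths = 1955318310

Total paths from (0, 0) to (17, 17): C(34, 17) = 2333606220. Paths through (8, 11): (paths (0, 0) → (8, 11)) × (paths (8, 11) → (17, 17)) = C(19, 8) · C(15, 9) = 75582 · 5005 = 378287910. Avoidance count = 2333606220 − 378287910 = 1955318310.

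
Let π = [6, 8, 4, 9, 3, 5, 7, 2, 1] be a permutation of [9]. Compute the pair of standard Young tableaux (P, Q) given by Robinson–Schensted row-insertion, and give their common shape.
P = [1, 5, 7] / [2, 8, 9] / [3] / [4] / [6];  Q = [1, 2, 4] / [3, 6, 7] / [5] / [8] / [9];  common shape = (3, 3, 1, 1, 1)

Row-insert the values π_1, π_2, … into P one at a time, bumping the leftmost entry strictly greater than the inserted value down to the next row. The recording tableau Q records, in position (i, j), the step at which that cell was added to P.
  Insert 6 (step 1): P = [6];  Q = [1]
  Insert 8 (step 2): P = [6, 8];  Q = [1, 2]
  Insert 4 (step 3): P = [4, 8] / [6];  Q = [1, 2] / [3]
  Insert 9 (step 4): P = [4, 8, 9] / [6];  Q = [1, 2, 4] / [3]
  Insert 3 (step 5): P = [3, 8, 9] / [4] / [6];  Q = [1, 2, 4] / [3] / [5]
  Insert 5 (step 6): P = [3, 5, 9] / [4, 8] / [6];  Q = [1, 2, 4] / [3, 6] / [5]
  Insert 7 (step 7): P = [3, 5, 7] / [4, 8, 9] / [6];  Q = [1, 2, 4] / [3, 6, 7] / [5]
  Insert 2 (step 8): P = [2, 5, 7] / [3, 8, 9] / [4] / [6];  Q = [1, 2, 4] / [3, 6, 7] / [5] / [8]
  Insert 1 (step 9): P = [1, 5, 7] / [2, 8, 9] / [3] / [4] / [6];  Q = [1, 2, 4] / [3, 6, 7] / [5] / [8] / [9]
Final shape: (3, 3, 1, 1, 1).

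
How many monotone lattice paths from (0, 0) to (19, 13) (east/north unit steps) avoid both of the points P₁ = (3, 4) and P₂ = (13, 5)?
Number of paths = 251295926

Inclusion–exclusion. Total paths: C(32, 19) = 347373600. Through P₁: C(7, 3)·C(25, 16) = 71504125. Through P₂: C(18, 13)·C(14, 6) = 25729704. Since P₁ is strictly southwest of P₂, a monotone path through both must visit P₁ then P₂; paths through both = C(7, 3)·C(11, 10)·C(14, 6) = 1156155. Avoid both = 347373600 − 71504125 − 25729704 + 1156155 = 251295926.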